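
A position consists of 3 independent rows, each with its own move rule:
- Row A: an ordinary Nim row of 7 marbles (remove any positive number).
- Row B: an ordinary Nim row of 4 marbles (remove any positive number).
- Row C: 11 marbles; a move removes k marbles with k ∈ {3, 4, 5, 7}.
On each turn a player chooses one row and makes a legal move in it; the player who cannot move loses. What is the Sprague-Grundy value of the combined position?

3

Row A is a plain Nim row of size 7, so its Grundy value is 7.
Row B is a plain Nim row of size 4, so its Grundy value is 4.
Build the Grundy sequence for row C with g(k) = mex{g(k−s) : s ∈ {3, 4, 5, 7}, s ≤ k}:
g(0) = mex{} = 0
g(1) = mex{} = 0
g(2) = mex{} = 0
g(3) = mex{0} = 1
g(4) = mex{0} = 1
g(5) = mex{0} = 1
g(6) = mex{0,1} = 2
g(7) = mex{0,1} = 2
g(8) = mex{0,1} = 2
g(9) = mex{0,1,2} = 3
g(10) = mex{1,2} = 0
g(11) = mex{1,2} = 0
So g(11) = 0.
The value of a disjunctive sum is the nim-sum of the parts.
Combined value = 7 ⊕ 4 ⊕ 0 = 3.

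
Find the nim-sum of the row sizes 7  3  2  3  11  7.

Compute the nim-sum pairwise:
7 ^ 3 = 4
4 ^ 2 = 6
6 ^ 3 = 5
5 ^ 11 = 14
14 ^ 7 = 9

9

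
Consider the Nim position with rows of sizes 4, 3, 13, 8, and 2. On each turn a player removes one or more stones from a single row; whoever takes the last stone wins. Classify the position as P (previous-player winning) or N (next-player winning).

P-position

Nim-sum: 4 ⊕ 3 ⊕ 13 ⊕ 8 ⊕ 2 = 0.
The nim-sum is 0, so this is a P-position: the player to move is in a losing position under optimal play.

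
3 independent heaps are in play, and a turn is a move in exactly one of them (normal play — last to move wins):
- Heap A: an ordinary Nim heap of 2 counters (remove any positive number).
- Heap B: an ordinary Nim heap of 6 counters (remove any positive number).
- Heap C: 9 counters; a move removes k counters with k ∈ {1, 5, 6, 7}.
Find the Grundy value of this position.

7

Heap A is a plain Nim heap of size 2, so its Grundy value is 2.
Heap B is a plain Nim heap of size 6, so its Grundy value is 6.
For heap C, compute g(0), g(1), … with moves {1, 5, 6, 7}:
k:     0  1  2  3  4  5  6  7  8  9
g(k):  0  1  0  1  0  1  2  3  2  3
So g(9) = 3.
The value of a disjunctive sum is the nim-sum of the parts.
Combined value = 2 XOR 6 XOR 3 = 7.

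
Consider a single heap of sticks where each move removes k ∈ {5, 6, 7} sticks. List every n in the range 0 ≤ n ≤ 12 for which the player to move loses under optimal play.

0, 1, 2, 3, 4, 12

Grundy values for subtraction set {5, 6, 7}:
g(0) = mex{} = 0
g(1) = mex{} = 0
g(2) = mex{} = 0
g(3) = mex{} = 0
g(4) = mex{} = 0
g(5) = mex{0} = 1
g(6) = mex{0} = 1
g(7) = mex{0} = 1
g(8) = mex{0} = 1
g(9) = mex{0} = 1
g(10) = mex{0,1} = 2
g(11) = mex{0,1} = 2
g(12) = mex{1} = 0
The P-positions (g = 0) in 0..12 are 0, 1, 2, 3, 4, 12.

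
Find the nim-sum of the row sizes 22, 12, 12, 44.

58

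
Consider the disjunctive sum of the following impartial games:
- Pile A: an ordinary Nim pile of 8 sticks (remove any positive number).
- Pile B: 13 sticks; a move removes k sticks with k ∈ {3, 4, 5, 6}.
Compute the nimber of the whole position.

Pile A is a plain Nim pile of size 8, so its Grundy value is 8.
For pile B, compute g(0), g(1), … with moves {3, 4, 5, 6}:
g(0) = mex{} = 0
g(1) = mex{} = 0
g(2) = mex{} = 0
g(3) = mex{0} = 1
g(4) = mex{0} = 1
g(5) = mex{0} = 1
g(6) = mex{0,1} = 2
g(7) = mex{0,1} = 2
g(8) = mex{0,1} = 2
g(9) = mex{1,2} = 0
g(10) = mex{1,2} = 0
g(11) = mex{1,2} = 0
g(12) = mex{0,2} = 1
g(13) = mex{0,2} = 1
So g(13) = 1.
By the Sprague-Grundy theorem, the Grundy value of a sum of independent games is the XOR of the component values.
Combined value = 8 ⊕ 1 = 9.

9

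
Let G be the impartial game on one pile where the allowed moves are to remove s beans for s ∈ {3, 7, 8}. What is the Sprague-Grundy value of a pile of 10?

Grundy values for subtraction set {3, 7, 8}:
k:     0  1  2  3  4  5  6  7  8  9 10
g(k):  0  0  0  1  1  1  0  2  2  1  3
So g(10) = 3.

3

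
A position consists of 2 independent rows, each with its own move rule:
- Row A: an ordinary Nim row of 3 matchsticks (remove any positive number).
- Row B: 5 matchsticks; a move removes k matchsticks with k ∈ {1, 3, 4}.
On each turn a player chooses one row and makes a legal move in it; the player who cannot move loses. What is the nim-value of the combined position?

Row A is a plain Nim row of size 3, so its Grundy value is 3.
For row B, compute g(0), g(1), … with moves {1, 3, 4}:
g(0) = mex{} = 0
g(1) = mex{0} = 1
g(2) = mex{1} = 0
g(3) = mex{0} = 1
g(4) = mex{0,1} = 2
g(5) = mex{0,1,2} = 3
So g(5) = 3.
The value of a disjunctive sum is the nim-sum of the parts.
Combined value = 3 ⊕ 3 = 0.

0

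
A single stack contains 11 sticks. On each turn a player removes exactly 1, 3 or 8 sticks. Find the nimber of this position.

0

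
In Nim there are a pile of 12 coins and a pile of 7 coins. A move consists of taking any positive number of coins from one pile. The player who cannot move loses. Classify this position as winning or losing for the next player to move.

Compute the nim-sum pairwise:
12 ^ 7 = 11
The nim-sum is 11 ≠ 0, so this is an N-position: the player to move can win.

Winning position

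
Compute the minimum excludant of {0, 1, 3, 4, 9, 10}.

The values 0, 1 are all present; 2 is the first non-negative integer missing from the set.

2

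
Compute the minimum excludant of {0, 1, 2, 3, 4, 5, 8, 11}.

6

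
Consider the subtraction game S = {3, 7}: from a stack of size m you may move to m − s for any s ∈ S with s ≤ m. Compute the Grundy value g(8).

Grundy values for subtraction set {3, 7}:
g(0) = mex{} = 0
g(1) = mex{} = 0
g(2) = mex{} = 0
g(3) = mex{0} = 1
g(4) = mex{0} = 1
g(5) = mex{0} = 1
g(6) = mex{1} = 0
g(7) = mex{0,1} = 2
g(8) = mex{0,1} = 2
So g(8) = 2.

2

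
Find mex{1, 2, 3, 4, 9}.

0 is not in the set, so the mex is 0.

0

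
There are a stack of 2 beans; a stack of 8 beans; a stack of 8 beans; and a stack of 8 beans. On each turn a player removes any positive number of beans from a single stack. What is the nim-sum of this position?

10

Nim-sum: 2 ^ 8 ^ 8 ^ 8 = 10.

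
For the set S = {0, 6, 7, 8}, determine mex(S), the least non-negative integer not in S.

1

0 is in the set but 1 is not, so the mex is 1.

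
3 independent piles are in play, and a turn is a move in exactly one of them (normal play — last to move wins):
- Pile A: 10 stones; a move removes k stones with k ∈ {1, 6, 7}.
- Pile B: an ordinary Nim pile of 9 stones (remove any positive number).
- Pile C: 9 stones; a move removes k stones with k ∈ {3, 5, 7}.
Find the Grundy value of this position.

8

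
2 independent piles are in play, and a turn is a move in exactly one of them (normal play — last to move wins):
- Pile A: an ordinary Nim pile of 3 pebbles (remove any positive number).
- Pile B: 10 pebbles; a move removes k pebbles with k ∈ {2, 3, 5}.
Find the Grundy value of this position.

Pile A is a plain Nim pile of size 3, so its Grundy value is 3.
Build the Grundy sequence for pile B with g(k) = mex{g(k−s) : s ∈ {2, 3, 5}, s ≤ k}:
k:     0  1  2  3  4  5  6  7  8  9 10
g(k):  0  0  1  1  2  2  3  0  0  1  1
So g(10) = 1.
By the Sprague-Grundy theorem, the Grundy value of a sum of independent games is the XOR of the component values.
Combined value = 3 XOR 1 = 2.

2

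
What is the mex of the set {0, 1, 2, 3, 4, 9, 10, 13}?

5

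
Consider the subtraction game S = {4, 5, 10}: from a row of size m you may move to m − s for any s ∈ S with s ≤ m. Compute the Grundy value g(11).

2

Build the Grundy sequence with g(k) = mex{g(k−s) : s ∈ {4, 5, 10}, s ≤ k}:
g(0) = mex{} = 0
g(1) = mex{} = 0
g(2) = mex{} = 0
g(3) = mex{} = 0
g(4) = mex{0} = 1
g(5) = mex{0} = 1
g(6) = mex{0} = 1
g(7) = mex{0} = 1
g(8) = mex{0,1} = 2
g(9) = mex{1} = 0
g(10) = mex{0,1} = 2
g(11) = mex{0,1} = 2
So g(11) = 2.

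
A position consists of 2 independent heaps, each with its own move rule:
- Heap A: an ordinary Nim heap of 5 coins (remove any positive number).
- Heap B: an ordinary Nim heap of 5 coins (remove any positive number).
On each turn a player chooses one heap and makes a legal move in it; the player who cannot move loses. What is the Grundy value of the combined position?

0

Heap A is a plain Nim heap of size 5, so its Grundy value is 5.
Heap B is a plain Nim heap of size 5, so its Grundy value is 5.
By the Sprague-Grundy theorem, the Grundy value of a sum of independent games is the XOR of the component values.
Combined value = 5 XOR 5 = 0.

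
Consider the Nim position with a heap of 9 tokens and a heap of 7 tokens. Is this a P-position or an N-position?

Compute the nim-sum pairwise:
9 ^ 7 = 14
The nim-sum is 14 ≠ 0, so this is an N-position: the player to move can win.

N-position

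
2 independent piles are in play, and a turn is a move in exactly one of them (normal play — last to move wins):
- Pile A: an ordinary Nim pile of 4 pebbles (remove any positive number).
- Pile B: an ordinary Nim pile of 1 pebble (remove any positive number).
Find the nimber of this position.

Pile A is a plain Nim pile of size 4, so its Grundy value is 4.
Pile B is a plain Nim pile of size 1, so its Grundy value is 1.
The value of a disjunctive sum is the nim-sum of the parts.
Combined value = 4 XOR 1 = 5.

5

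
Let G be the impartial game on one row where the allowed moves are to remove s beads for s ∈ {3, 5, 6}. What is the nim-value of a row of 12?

1

Grundy values for subtraction set {3, 5, 6}:
g(0) = mex{} = 0
g(1) = mex{} = 0
g(2) = mex{} = 0
g(3) = mex{0} = 1
g(4) = mex{0} = 1
g(5) = mex{0} = 1
g(6) = mex{0,1} = 2
g(7) = mex{0,1} = 2
g(8) = mex{0,1} = 2
g(9) = mex{1,2} = 0
g(10) = mex{1,2} = 0
g(11) = mex{1,2} = 0
g(12) = mex{0,2} = 1
So g(12) = 1.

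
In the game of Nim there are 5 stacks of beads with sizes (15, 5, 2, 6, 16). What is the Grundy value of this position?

Nim-sum: 15 ^ 5 ^ 2 ^ 6 ^ 16 = 30.

30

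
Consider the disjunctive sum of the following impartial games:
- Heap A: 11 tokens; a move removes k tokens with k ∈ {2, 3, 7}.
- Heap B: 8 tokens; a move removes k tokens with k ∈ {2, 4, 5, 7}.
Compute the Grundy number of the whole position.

Grundy values for heap A (subtraction set {2, 3, 7}):
g(0) = mex{} = 0
g(1) = mex{} = 0
g(2) = mex{0} = 1
g(3) = mex{0} = 1
g(4) = mex{0,1} = 2
g(5) = mex{1} = 0
g(6) = mex{1,2} = 0
g(7) = mex{0,2} = 1
g(8) = mex{0} = 1
g(9) = mex{0,1} = 2
g(10) = mex{1} = 0
g(11) = mex{1,2} = 0
So g(11) = 0.
Build the Grundy sequence for heap B with g(k) = mex{g(k−s) : s ∈ {2, 4, 5, 7}, s ≤ k}:
k:     0  1  2  3  4  5  6  7  8
g(k):  0  0  1  1  2  2  3  3  4
So g(8) = 4.
By the Sprague-Grundy theorem, the Grundy value of a sum of independent games is the XOR of the component values.
Combined value = 0 XOR 4 = 4.

4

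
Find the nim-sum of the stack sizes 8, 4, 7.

11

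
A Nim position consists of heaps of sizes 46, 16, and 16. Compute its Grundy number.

46

Nim-sum: 46 XOR 16 XOR 16 = 46.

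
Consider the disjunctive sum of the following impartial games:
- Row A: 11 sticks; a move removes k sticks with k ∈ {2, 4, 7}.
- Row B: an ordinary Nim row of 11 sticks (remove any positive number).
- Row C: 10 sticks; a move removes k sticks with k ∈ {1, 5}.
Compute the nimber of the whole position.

Grundy values for row A (subtraction set {2, 4, 7}):
g(0) = mex{} = 0
g(1) = mex{} = 0
g(2) = mex{0} = 1
g(3) = mex{0} = 1
g(4) = mex{0,1} = 2
g(5) = mex{0,1} = 2
g(6) = mex{1,2} = 0
g(7) = mex{0,1,2} = 3
g(8) = mex{0,2} = 1
g(9) = mex{1,2,3} = 0
g(10) = mex{0,1} = 2
g(11) = mex{0,2,3} = 1
So g(11) = 1.
Row B is a plain Nim row of size 11, so its Grundy value is 11.
Build the Grundy sequence for row C with g(k) = mex{g(k−s) : s ∈ {1, 5}, s ≤ k}:
k:     0  1  2  3  4  5  6  7  8  9 10
g(k):  0  1  0  1  0  1  0  1  0  1  0
So g(10) = 0.
The value of a disjunctive sum is the nim-sum of the parts.
Combined value = 1 ⊕ 11 ⊕ 0 = 10.

10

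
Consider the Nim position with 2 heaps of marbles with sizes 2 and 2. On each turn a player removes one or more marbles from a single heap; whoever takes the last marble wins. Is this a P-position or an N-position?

P-position

In binary:
  10  (2)
  10  (2)
  --
  00  (0)
The nim-sum is 0, so this is a P-position: the player to move is in a losing position under optimal play.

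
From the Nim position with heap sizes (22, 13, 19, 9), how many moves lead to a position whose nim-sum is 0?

Write each in binary and XOR column by column:
  10110  (22)
  01101  (13)
  10011  (19)
  01001  (9)
  -----
  00001  (1)
The overall nim-sum is X = 1. A heap of size p has a winning move iff p XOR X < p (reduce it to p XOR X).
  22: 22 XOR 1 = 23 ≥ 22 — no move.
  13: 13 XOR 1 = 12 < 13 — winning move (to 12).
  19: 19 XOR 1 = 18 < 19 — winning move (to 18).
  9: 9 XOR 1 = 8 < 9 — winning move (to 8).
That gives 3 winning moves.

3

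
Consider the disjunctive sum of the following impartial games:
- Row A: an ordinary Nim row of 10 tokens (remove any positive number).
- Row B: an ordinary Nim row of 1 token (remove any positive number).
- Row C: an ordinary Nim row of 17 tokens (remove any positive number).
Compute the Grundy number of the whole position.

26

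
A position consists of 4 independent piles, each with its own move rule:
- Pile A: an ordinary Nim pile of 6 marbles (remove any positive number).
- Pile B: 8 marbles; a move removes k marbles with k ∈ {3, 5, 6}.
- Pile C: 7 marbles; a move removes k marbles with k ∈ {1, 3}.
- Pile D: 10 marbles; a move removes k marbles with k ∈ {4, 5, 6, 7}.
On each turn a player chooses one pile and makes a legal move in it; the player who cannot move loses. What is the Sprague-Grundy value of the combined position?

Pile A is a plain Nim pile of size 6, so its Grundy value is 6.
Grundy values for pile B (subtraction set {3, 5, 6}):
g(0) = mex{} = 0
g(1) = mex{} = 0
g(2) = mex{} = 0
g(3) = mex{0} = 1
g(4) = mex{0} = 1
g(5) = mex{0} = 1
g(6) = mex{0,1} = 2
g(7) = mex{0,1} = 2
g(8) = mex{0,1} = 2
So g(8) = 2.
Build the Grundy sequence for pile C with g(k) = mex{g(k−s) : s ∈ {1, 3}, s ≤ k}:
g(0) = mex{} = 0
g(1) = mex{0} = 1
g(2) = mex{1} = 0
g(3) = mex{0} = 1
g(4) = mex{1} = 0
g(5) = mex{0} = 1
g(6) = mex{1} = 0
g(7) = mex{0} = 1
So g(7) = 1.
Grundy values for pile D (subtraction set {4, 5, 6, 7}):
k:     0  1  2  3  4  5  6  7  8  9 10
g(k):  0  0  0  0  1  1  1  1  2  2  2
So g(10) = 2.
The value of a disjunctive sum is the nim-sum of the parts.
Combined value = 6 ⊕ 2 ⊕ 1 ⊕ 2 = 7.

7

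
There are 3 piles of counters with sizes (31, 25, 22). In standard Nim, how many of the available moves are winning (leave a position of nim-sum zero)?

Compute the nim-sum pairwise:
31 ⊕ 25 = 6
6 ⊕ 22 = 16
The overall nim-sum is X = 16. A pile of size p has a winning move iff p XOR X < p (reduce it to p XOR X).
  31: 31 XOR 16 = 15 < 31 — winning move (to 15).
  25: 25 XOR 16 = 9 < 25 — winning move (to 9).
  22: 22 XOR 16 = 6 < 22 — winning move (to 6).
That gives 3 winning moves.

3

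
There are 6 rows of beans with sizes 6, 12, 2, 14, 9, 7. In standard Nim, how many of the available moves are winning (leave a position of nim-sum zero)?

Nim-sum: 6 ^ 12 ^ 2 ^ 14 ^ 9 ^ 7 = 8.
The overall nim-sum is X = 8. A row of size p has a winning move iff p XOR X < p (reduce it to p XOR X).
  6: 6 XOR 8 = 14 ≥ 6 — no move.
  12: 12 XOR 8 = 4 < 12 — winning move (to 4).
  2: 2 XOR 8 = 10 ≥ 2 — no move.
  14: 14 XOR 8 = 6 < 14 — winning move (to 6).
  9: 9 XOR 8 = 1 < 9 — winning move (to 1).
  7: 7 XOR 8 = 15 ≥ 7 — no move.
That gives 3 winning moves.

3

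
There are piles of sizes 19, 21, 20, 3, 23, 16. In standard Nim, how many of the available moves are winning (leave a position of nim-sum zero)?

Nim-sum: 19 XOR 21 XOR 20 XOR 3 XOR 23 XOR 16 = 22.
The overall nim-sum is X = 22. A pile of size p has a winning move iff p XOR X < p (reduce it to p XOR X).
  19: 19 XOR 22 = 5 < 19 — winning move (to 5).
  21: 21 XOR 22 = 3 < 21 — winning move (to 3).
  20: 20 XOR 22 = 2 < 20 — winning move (to 2).
  3: 3 XOR 22 = 21 ≥ 3 — no move.
  23: 23 XOR 22 = 1 < 23 — winning move (to 1).
  16: 16 XOR 22 = 6 < 16 — winning move (to 6).
That gives 5 winning moves.

5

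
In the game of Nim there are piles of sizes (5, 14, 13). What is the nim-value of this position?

Compute the nim-sum pairwise:
5 ⊕ 14 = 11
11 ⊕ 13 = 6

6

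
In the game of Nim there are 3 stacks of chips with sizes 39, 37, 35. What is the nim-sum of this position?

33

Compute the nim-sum pairwise:
39 ⊕ 37 = 2
2 ⊕ 35 = 33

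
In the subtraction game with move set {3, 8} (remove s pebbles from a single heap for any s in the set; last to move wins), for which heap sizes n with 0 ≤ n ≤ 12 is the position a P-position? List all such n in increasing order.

0, 1, 2, 6, 7, 11, 12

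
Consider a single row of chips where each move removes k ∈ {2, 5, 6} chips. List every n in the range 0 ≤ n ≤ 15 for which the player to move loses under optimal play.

0, 1, 4, 8, 11, 12, 15

Build the Grundy sequence with g(k) = mex{g(k−s) : s ∈ {2, 5, 6}, s ≤ k}:
k:     0  1  2  3  4  5  6  7  8  9 10 11 12 13 14 15
g(k):  0  0  1  1  0  2  1  3  0  2  1  0  0  1  1  0
The P-positions (g = 0) in 0..15 are 0, 1, 4, 8, 11, 12, 15.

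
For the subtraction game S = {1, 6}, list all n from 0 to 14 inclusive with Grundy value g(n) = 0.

0, 2, 4, 7, 9, 11, 14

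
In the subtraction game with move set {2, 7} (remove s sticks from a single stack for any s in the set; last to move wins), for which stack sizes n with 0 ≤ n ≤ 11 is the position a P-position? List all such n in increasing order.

0, 1, 4, 5, 9, 10

Build the Grundy sequence with g(k) = mex{g(k−s) : s ∈ {2, 7}, s ≤ k}:
k:     0  1  2  3  4  5  6  7  8  9 10 11
g(k):  0  0  1  1  0  0  1  1  2  0  0  1
The P-positions (g = 0) in 0..11 are 0, 1, 4, 5, 9, 10.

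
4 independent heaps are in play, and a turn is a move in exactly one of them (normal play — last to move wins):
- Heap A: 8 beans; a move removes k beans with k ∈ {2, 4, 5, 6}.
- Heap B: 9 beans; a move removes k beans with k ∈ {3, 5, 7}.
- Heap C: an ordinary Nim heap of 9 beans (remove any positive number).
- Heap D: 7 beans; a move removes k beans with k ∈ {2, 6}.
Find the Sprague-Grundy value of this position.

For heap A, compute g(0), g(1), … with moves {2, 4, 5, 6}:
g(0) = mex{} = 0
g(1) = mex{} = 0
g(2) = mex{0} = 1
g(3) = mex{0} = 1
g(4) = mex{0,1} = 2
g(5) = mex{0,1} = 2
g(6) = mex{0,1,2} = 3
g(7) = mex{0,1,2} = 3
g(8) = mex{1,2,3} = 0
So g(8) = 0.
Build the Grundy sequence for heap B with g(k) = mex{g(k−s) : s ∈ {3, 5, 7}, s ≤ k}:
k:     0  1  2  3  4  5  6  7  8  9
g(k):  0  0  0  1  1  1  2  2  2  3
So g(9) = 3.
Heap C is a plain Nim heap of size 9, so its Grundy value is 9.
For heap D, compute g(0), g(1), … with moves {2, 6}:
k:     0  1  2  3  4  5  6  7
g(k):  0  0  1  1  0  0  1  1
So g(7) = 1.
The value of a disjunctive sum is the nim-sum of the parts.
Combined value = 0 ⊕ 3 ⊕ 9 ⊕ 1 = 11.

11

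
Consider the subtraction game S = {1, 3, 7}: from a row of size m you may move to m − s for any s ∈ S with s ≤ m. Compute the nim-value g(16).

0

Build the Grundy sequence with g(k) = mex{g(k−s) : s ∈ {1, 3, 7}, s ≤ k}:
k:     0  1  2  3  4  5  6  7  8  9 10 11 12 13 14 15 16
g(k):  0  1  0  1  0  1  0  1  0  1  0  1  0  1  0  1  0
So g(16) = 0.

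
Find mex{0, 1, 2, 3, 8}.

4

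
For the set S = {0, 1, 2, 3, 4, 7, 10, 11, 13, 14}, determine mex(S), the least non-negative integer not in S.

5

The values 0, 1, 2, 3, 4 are all present; 5 is the first non-negative integer missing from the set.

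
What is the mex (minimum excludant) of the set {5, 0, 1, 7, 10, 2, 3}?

4

The values 0, 1, 2, 3 are all present; 4 is the first non-negative integer missing from the set.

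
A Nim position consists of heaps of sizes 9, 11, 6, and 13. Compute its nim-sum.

9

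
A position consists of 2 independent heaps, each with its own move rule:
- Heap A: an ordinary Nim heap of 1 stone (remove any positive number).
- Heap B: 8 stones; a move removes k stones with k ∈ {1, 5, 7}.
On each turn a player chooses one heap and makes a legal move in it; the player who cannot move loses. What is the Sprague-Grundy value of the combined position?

Heap A is a plain Nim heap of size 1, so its Grundy value is 1.
Grundy values for heap B (subtraction set {1, 5, 7}):
g(0) = mex{} = 0
g(1) = mex{0} = 1
g(2) = mex{1} = 0
g(3) = mex{0} = 1
g(4) = mex{1} = 0
g(5) = mex{0} = 1
g(6) = mex{1} = 0
g(7) = mex{0} = 1
g(8) = mex{1} = 0
So g(8) = 0.
By the Sprague-Grundy theorem, the Grundy value of a sum of independent games is the XOR of the component values.
Combined value = 1 XOR 0 = 1.

1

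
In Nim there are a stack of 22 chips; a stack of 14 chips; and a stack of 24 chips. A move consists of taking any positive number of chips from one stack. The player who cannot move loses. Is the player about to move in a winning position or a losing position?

Losing position

Bitwise XOR of the heap sizes:
  10110  (22)
  01110  (14)
  11000  (24)
  -----
  00000  (0)
The nim-sum is 0, so this is a P-position: the player to move is in a losing position under optimal play.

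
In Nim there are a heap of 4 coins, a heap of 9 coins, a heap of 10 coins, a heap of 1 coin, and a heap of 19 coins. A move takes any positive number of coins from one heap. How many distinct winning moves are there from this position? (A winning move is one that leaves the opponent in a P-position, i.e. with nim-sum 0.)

Compute the nim-sum pairwise:
4 XOR 9 = 13
13 XOR 10 = 7
7 XOR 1 = 6
6 XOR 19 = 21
The overall nim-sum is X = 21. A heap of size p has a winning move iff p XOR X < p (reduce it to p XOR X).
  4: 4 XOR 21 = 17 ≥ 4 — no move.
  9: 9 XOR 21 = 28 ≥ 9 — no move.
  10: 10 XOR 21 = 31 ≥ 10 — no move.
  1: 1 XOR 21 = 20 ≥ 1 — no move.
  19: 19 XOR 21 = 6 < 19 — winning move (to 6).
That gives 1 winning move.

1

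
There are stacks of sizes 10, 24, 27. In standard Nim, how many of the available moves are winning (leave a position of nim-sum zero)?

3

Nim-sum: 10 ⊕ 24 ⊕ 27 = 9.
The overall nim-sum is X = 9. A stack of size p has a winning move iff p XOR X < p (reduce it to p XOR X).
  10: 10 XOR 9 = 3 < 10 — winning move (to 3).
  24: 24 XOR 9 = 17 < 24 — winning move (to 17).
  27: 27 XOR 9 = 18 < 27 — winning move (to 18).
That gives 3 winning moves.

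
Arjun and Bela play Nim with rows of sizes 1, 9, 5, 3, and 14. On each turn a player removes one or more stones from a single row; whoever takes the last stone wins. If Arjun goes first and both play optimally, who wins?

Bela wins

Compute the nim-sum pairwise:
1 ^ 9 = 8
8 ^ 5 = 13
13 ^ 3 = 14
14 ^ 14 = 0
The nim-sum is 0, so this is a P-position: the player to move is in a losing position under optimal play; Arjun is about to move from it and so loses — Bela wins.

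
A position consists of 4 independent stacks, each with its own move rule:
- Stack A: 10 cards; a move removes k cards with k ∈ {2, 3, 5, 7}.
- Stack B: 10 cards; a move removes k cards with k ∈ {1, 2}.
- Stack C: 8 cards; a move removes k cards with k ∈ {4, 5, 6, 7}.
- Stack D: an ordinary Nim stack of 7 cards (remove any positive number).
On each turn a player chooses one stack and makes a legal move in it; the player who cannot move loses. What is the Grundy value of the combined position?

4

Build the Grundy sequence for stack A with g(k) = mex{g(k−s) : s ∈ {2, 3, 5, 7}, s ≤ k}:
k:     0  1  2  3  4  5  6  7  8  9 10
g(k):  0  0  1  1  2  2  3  3  4  0  0
So g(10) = 0.
Build the Grundy sequence for stack B with g(k) = mex{g(k−s) : s ∈ {1, 2}, s ≤ k}:
k:     0  1  2  3  4  5  6  7  8  9 10
g(k):  0  1  2  0  1  2  0  1  2  0  1
So g(10) = 1.
Grundy values for stack C (subtraction set {4, 5, 6, 7}):
k:     0  1  2  3  4  5  6  7  8
g(k):  0  0  0  0  1  1  1  1  2
So g(8) = 2.
Stack D is a plain Nim stack of size 7, so its Grundy value is 7.
By the Sprague-Grundy theorem, the Grundy value of a sum of independent games is the XOR of the component values.
Combined value = 0 XOR 1 XOR 2 XOR 7 = 4.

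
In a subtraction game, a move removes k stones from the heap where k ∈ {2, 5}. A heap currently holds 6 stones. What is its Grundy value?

1

Grundy values for subtraction set {2, 5}:
g(0) = mex{} = 0
g(1) = mex{} = 0
g(2) = mex{0} = 1
g(3) = mex{0} = 1
g(4) = mex{1} = 0
g(5) = mex{0,1} = 2
g(6) = mex{0} = 1
So g(6) = 1.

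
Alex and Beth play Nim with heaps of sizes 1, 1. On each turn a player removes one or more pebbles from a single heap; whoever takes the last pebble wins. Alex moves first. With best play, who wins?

Beth wins

Nim-sum: 1 ⊕ 1 = 0.
The nim-sum is 0, so this is a P-position: the player to move is in a losing position under optimal play; Alex is about to move from it and so loses — Beth wins.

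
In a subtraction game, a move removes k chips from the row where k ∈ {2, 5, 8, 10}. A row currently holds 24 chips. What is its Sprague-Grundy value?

Compute g(0), g(1), … for moves {2, 5, 8, 10}:
k:     0  1  2  3  4  5  6  7  8  9 10 11 12 13 14 15 16 17 18 19 20 21 22 23 24
g(k):  0  0  1  1  0  2  1  0  2  1  3  2  2  0  3  1  0  3  1  0  0  1  1  2  2
So g(24) = 2.

2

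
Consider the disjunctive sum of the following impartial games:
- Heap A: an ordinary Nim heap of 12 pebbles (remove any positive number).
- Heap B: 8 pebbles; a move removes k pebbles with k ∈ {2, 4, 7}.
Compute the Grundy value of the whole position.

13

Heap A is a plain Nim heap of size 12, so its Grundy value is 12.
Grundy values for heap B (subtraction set {2, 4, 7}):
k:     0  1  2  3  4  5  6  7  8
g(k):  0  0  1  1  2  2  0  3  1
So g(8) = 1.
The value of a disjunctive sum is the nim-sum of the parts.
Combined value = 12 ⊕ 1 = 13.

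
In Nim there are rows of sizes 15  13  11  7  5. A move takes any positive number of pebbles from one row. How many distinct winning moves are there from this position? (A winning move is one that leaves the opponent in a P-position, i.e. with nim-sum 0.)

3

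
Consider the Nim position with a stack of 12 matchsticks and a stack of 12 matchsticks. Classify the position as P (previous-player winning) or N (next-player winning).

P-position

Compute the nim-sum pairwise:
12 XOR 12 = 0
The nim-sum is 0, so this is a P-position: the player to move is in a losing position under optimal play.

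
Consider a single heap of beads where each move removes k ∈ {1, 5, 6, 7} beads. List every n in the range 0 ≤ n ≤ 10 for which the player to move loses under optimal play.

0, 2, 4

Compute g(0), g(1), … for moves {1, 5, 6, 7}:
k:     0  1  2  3  4  5  6  7  8  9 10
g(k):  0  1  0  1  0  1  2  3  2  3  2
The P-positions (g = 0) in 0..10 are 0, 2, 4.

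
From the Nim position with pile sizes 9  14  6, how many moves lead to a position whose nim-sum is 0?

1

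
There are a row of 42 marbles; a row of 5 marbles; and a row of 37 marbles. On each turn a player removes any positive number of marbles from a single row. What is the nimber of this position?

10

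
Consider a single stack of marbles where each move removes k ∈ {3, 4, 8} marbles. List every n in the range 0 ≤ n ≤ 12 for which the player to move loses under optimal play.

Build the Grundy sequence with g(k) = mex{g(k−s) : s ∈ {3, 4, 8}, s ≤ k}:
k:     0  1  2  3  4  5  6  7  8  9 10 11 12
g(k):  0  0  0  1  1  1  2  0  2  3  1  3  0
The P-positions (g = 0) in 0..12 are 0, 1, 2, 7, 12.

0, 1, 2, 7, 12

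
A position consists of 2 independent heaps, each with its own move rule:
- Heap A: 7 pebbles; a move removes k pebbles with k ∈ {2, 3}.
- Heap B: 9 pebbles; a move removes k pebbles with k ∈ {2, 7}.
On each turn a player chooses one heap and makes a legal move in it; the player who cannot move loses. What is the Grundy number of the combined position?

1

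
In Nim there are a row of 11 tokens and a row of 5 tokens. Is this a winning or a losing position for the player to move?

In binary:
  1011  (11)
  0101  (5)
  ----
  1110  (14)
The nim-sum is 14 ≠ 0, so this is an N-position: the player to move can win.

Winning position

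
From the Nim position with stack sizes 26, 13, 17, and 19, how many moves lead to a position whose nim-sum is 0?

Nim-sum: 26 ^ 13 ^ 17 ^ 19 = 21.
The overall nim-sum is X = 21. A stack of size p has a winning move iff p XOR X < p (reduce it to p XOR X).
  26: 26 XOR 21 = 15 < 26 — winning move (to 15).
  13: 13 XOR 21 = 24 ≥ 13 — no move.
  17: 17 XOR 21 = 4 < 17 — winning move (to 4).
  19: 19 XOR 21 = 6 < 19 — winning move (to 6).
That gives 3 winning moves.

3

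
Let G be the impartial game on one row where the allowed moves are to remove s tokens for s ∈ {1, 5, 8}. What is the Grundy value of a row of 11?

3

Build the Grundy sequence with g(k) = mex{g(k−s) : s ∈ {1, 5, 8}, s ≤ k}:
g(0) = mex{} = 0
g(1) = mex{0} = 1
g(2) = mex{1} = 0
g(3) = mex{0} = 1
g(4) = mex{1} = 0
g(5) = mex{0} = 1
g(6) = mex{1} = 0
g(7) = mex{0} = 1
g(8) = mex{0,1} = 2
g(9) = mex{0,1,2} = 3
g(10) = mex{0,1,3} = 2
g(11) = mex{0,1,2} = 3
So g(11) = 3.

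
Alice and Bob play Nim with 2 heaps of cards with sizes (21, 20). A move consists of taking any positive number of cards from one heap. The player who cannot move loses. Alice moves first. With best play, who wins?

Nim-sum: 21 XOR 20 = 1.
The nim-sum is 1 ≠ 0, so this is an N-position: the player to move can win; Alice has a winning move.

Alice wins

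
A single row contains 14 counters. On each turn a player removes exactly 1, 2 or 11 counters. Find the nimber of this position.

Grundy values for subtraction set {1, 2, 11}:
k:     0  1  2  3  4  5  6  7  8  9 10 11 12 13 14
g(k):  0  1  2  0  1  2  0  1  2  0  1  2  0  1  2
So g(14) = 2.

2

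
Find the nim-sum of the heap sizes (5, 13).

In binary:
  0101  (5)
  1101  (13)
  ----
  1000  (8)

8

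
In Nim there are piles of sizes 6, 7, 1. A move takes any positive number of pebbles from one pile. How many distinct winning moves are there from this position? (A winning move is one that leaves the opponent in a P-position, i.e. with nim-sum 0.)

0

Compute the nim-sum pairwise:
6 ^ 7 = 1
1 ^ 1 = 0
The nim-sum is already 0, so every move leaves a nonzero nim-sum — there are no winning moves.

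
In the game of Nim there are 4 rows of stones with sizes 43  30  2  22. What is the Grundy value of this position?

33

Nim-sum: 43 XOR 30 XOR 2 XOR 22 = 33.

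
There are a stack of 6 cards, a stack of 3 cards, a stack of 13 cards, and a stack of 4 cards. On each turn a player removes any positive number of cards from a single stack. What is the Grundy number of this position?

12

Nim-sum: 6 ^ 3 ^ 13 ^ 4 = 12.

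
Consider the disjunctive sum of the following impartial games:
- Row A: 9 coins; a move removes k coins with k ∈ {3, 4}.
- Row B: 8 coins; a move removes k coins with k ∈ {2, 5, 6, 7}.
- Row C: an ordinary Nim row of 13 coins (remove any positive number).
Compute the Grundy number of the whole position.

For row A, compute g(0), g(1), … with moves {3, 4}:
k:     0  1  2  3  4  5  6  7  8  9
g(k):  0  0  0  1  1  1  2  0  0  0
So g(9) = 0.
For row B, compute g(0), g(1), … with moves {2, 5, 6, 7}:
k:     0  1  2  3  4  5  6  7  8
g(k):  0  0  1  1  0  2  1  3  2
So g(8) = 2.
Row C is a plain Nim row of size 13, so its Grundy value is 13.
The value of a disjunctive sum is the nim-sum of the parts.
Combined value = 0 XOR 2 XOR 13 = 15.

15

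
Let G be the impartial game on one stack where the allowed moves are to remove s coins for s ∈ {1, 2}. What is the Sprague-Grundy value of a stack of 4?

Compute g(0), g(1), … for moves {1, 2}:
g(0) = mex{} = 0
g(1) = mex{0} = 1
g(2) = mex{0,1} = 2
g(3) = mex{1,2} = 0
g(4) = mex{0,2} = 1
So g(4) = 1.

1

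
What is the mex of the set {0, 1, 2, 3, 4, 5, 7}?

The values 0, 1, 2, 3, 4, 5 are all present; 6 is the first non-negative integer missing from the set.

6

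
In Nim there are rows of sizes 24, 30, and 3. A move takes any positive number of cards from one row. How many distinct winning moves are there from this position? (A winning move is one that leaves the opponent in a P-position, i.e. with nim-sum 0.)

1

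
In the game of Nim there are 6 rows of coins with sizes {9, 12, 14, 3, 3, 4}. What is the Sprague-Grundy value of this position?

15

Nim-sum: 9 XOR 12 XOR 14 XOR 3 XOR 3 XOR 4 = 15.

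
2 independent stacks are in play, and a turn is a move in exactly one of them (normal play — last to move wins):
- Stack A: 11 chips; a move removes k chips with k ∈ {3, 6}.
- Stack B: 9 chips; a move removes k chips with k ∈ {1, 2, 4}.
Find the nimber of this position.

0

For stack A, compute g(0), g(1), … with moves {3, 6}:
k:     0  1  2  3  4  5  6  7  8  9 10 11
g(k):  0  0  0  1  1  1  2  2  2  0  0  0
So g(11) = 0.
Grundy values for stack B (subtraction set {1, 2, 4}):
k:     0  1  2  3  4  5  6  7  8  9
g(k):  0  1  2  0  1  2  0  1  2  0
So g(9) = 0.
The value of a disjunctive sum is the nim-sum of the parts.
Combined value = 0 ⊕ 0 = 0.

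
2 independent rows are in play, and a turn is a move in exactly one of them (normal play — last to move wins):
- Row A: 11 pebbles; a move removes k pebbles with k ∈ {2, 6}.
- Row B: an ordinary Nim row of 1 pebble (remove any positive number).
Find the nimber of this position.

Build the Grundy sequence for row A with g(k) = mex{g(k−s) : s ∈ {2, 6}, s ≤ k}:
k:     0  1  2  3  4  5  6  7  8  9 10 11
g(k):  0  0  1  1  0  0  1  1  0  0  1  1
So g(11) = 1.
Row B is a plain Nim row of size 1, so its Grundy value is 1.
By the Sprague-Grundy theorem, the Grundy value of a sum of independent games is the XOR of the component values.
Combined value = 1 XOR 1 = 0.

0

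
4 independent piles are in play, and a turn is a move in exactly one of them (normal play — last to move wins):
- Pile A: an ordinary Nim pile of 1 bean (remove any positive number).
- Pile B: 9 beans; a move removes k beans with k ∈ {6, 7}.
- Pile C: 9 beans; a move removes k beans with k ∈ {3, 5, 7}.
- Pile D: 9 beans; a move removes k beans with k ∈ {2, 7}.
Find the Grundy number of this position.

3

Pile A is a plain Nim pile of size 1, so its Grundy value is 1.
Grundy values for pile B (subtraction set {6, 7}):
g(0) = mex{} = 0
g(1) = mex{} = 0
g(2) = mex{} = 0
g(3) = mex{} = 0
g(4) = mex{} = 0
g(5) = mex{} = 0
g(6) = mex{0} = 1
g(7) = mex{0} = 1
g(8) = mex{0} = 1
g(9) = mex{0} = 1
So g(9) = 1.
Grundy values for pile C (subtraction set {3, 5, 7}):
k:     0  1  2  3  4  5  6  7  8  9
g(k):  0  0  0  1  1  1  2  2  2  3
So g(9) = 3.
Grundy values for pile D (subtraction set {2, 7}):
g(0) = mex{} = 0
g(1) = mex{} = 0
g(2) = mex{0} = 1
g(3) = mex{0} = 1
g(4) = mex{1} = 0
g(5) = mex{1} = 0
g(6) = mex{0} = 1
g(7) = mex{0} = 1
g(8) = mex{0,1} = 2
g(9) = mex{1} = 0
So g(9) = 0.
The value of a disjunctive sum is the nim-sum of the parts.
Combined value = 1 XOR 1 XOR 3 XOR 0 = 3.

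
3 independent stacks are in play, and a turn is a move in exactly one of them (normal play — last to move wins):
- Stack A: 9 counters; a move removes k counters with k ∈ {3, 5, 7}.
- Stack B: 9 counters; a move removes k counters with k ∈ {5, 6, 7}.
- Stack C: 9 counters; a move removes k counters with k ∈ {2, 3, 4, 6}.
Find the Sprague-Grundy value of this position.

2

For stack A, compute g(0), g(1), … with moves {3, 5, 7}:
k:     0  1  2  3  4  5  6  7  8  9
g(k):  0  0  0  1  1  1  2  2  2  3
So g(9) = 3.
For stack B, compute g(0), g(1), … with moves {5, 6, 7}:
g(0) = mex{} = 0
g(1) = mex{} = 0
g(2) = mex{} = 0
g(3) = mex{} = 0
g(4) = mex{} = 0
g(5) = mex{0} = 1
g(6) = mex{0} = 1
g(7) = mex{0} = 1
g(8) = mex{0} = 1
g(9) = mex{0} = 1
So g(9) = 1.
Build the Grundy sequence for stack C with g(k) = mex{g(k−s) : s ∈ {2, 3, 4, 6}, s ≤ k}:
g(0) = mex{} = 0
g(1) = mex{} = 0
g(2) = mex{0} = 1
g(3) = mex{0} = 1
g(4) = mex{0,1} = 2
g(5) = mex{0,1} = 2
g(6) = mex{0,1,2} = 3
g(7) = mex{0,1,2} = 3
g(8) = mex{1,2,3} = 0
g(9) = mex{1,2,3} = 0
So g(9) = 0.
The value of a disjunctive sum is the nim-sum of the parts.
Combined value = 3 XOR 1 XOR 0 = 2.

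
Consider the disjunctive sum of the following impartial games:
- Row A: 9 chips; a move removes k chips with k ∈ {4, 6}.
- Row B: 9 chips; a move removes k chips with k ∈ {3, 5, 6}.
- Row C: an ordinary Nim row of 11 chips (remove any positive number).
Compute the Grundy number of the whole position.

9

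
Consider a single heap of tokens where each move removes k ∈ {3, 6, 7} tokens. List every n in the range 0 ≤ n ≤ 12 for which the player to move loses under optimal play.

Build the Grundy sequence with g(k) = mex{g(k−s) : s ∈ {3, 6, 7}, s ≤ k}:
g(0) = mex{} = 0
g(1) = mex{} = 0
g(2) = mex{} = 0
g(3) = mex{0} = 1
g(4) = mex{0} = 1
g(5) = mex{0} = 1
g(6) = mex{0,1} = 2
g(7) = mex{0,1} = 2
g(8) = mex{0,1} = 2
g(9) = mex{0,1,2} = 3
g(10) = mex{1,2} = 0
g(11) = mex{1,2} = 0
g(12) = mex{1,2,3} = 0
The P-positions (g = 0) in 0..12 are 0, 1, 2, 10, 11, 12.

0, 1, 2, 10, 11, 12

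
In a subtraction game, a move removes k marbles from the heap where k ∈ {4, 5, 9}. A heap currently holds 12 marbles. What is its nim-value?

3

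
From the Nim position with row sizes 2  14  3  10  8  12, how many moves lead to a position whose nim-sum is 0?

1

Compute the nim-sum pairwise:
2 ⊕ 14 = 12
12 ⊕ 3 = 15
15 ⊕ 10 = 5
5 ⊕ 8 = 13
13 ⊕ 12 = 1
The overall nim-sum is X = 1. A row of size p has a winning move iff p XOR X < p (reduce it to p XOR X).
  2: 2 XOR 1 = 3 ≥ 2 — no move.
  14: 14 XOR 1 = 15 ≥ 14 — no move.
  3: 3 XOR 1 = 2 < 3 — winning move (to 2).
  10: 10 XOR 1 = 11 ≥ 10 — no move.
  8: 8 XOR 1 = 9 ≥ 8 — no move.
  12: 12 XOR 1 = 13 ≥ 12 — no move.
That gives 1 winning move.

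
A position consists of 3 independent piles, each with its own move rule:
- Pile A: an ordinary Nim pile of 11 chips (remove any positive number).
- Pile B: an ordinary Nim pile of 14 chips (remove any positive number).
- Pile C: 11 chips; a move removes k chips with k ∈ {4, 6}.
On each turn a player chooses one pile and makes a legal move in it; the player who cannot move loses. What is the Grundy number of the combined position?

5

Pile A is a plain Nim pile of size 11, so its Grundy value is 11.
Pile B is a plain Nim pile of size 14, so its Grundy value is 14.
For pile C, compute g(0), g(1), … with moves {4, 6}:
k:     0  1  2  3  4  5  6  7  8  9 10 11
g(k):  0  0  0  0  1  1  1  1  2  2  0  0
So g(11) = 0.
By the Sprague-Grundy theorem, the Grundy value of a sum of independent games is the XOR of the component values.
Combined value = 11 ⊕ 14 ⊕ 0 = 5.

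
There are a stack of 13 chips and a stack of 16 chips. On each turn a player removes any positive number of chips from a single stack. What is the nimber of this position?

29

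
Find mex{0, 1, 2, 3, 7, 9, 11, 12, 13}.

4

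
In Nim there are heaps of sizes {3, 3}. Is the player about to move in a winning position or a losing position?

Losing position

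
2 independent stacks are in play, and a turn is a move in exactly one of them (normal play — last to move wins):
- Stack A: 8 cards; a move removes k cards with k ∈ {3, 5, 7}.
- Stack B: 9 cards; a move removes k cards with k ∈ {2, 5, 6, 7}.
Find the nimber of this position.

0

Grundy values for stack A (subtraction set {3, 5, 7}):
k:     0  1  2  3  4  5  6  7  8
g(k):  0  0  0  1  1  1  2  2  2
So g(8) = 2.
Grundy values for stack B (subtraction set {2, 5, 6, 7}):
k:     0  1  2  3  4  5  6  7  8  9
g(k):  0  0  1  1  0  2  1  3  2  2
So g(9) = 2.
The value of a disjunctive sum is the nim-sum of the parts.
Combined value = 2 ⊕ 2 = 0.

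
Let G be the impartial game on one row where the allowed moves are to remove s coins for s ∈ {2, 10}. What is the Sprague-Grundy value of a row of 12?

0

Grundy values for subtraction set {2, 10}:
k:     0  1  2  3  4  5  6  7  8  9 10 11 12
g(k):  0  0  1  1  0  0  1  1  0  0  1  1  0
So g(12) = 0.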